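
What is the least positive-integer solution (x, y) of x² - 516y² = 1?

We seek the smallest positive integers (x, y) with x² - 516y² = 1, i.e., x² = 516y² + 1.
Try successive y values:
y = 1: x² = 516·1² + 1 = 517, not a perfect square
y = 2: x² = 516·2² + 1 = 2065, not a perfect square
y = 3: x² = 516·3² + 1 = 4645, not a perfect square
... continuing the search (or via continued fractions) ...
y = 742: x² = 516·742² + 1 = 284091025, x = 16855 ✓

Verify: 16855² - 516·742² = 284091025 - 284091024 = 1 ✓

x = 16855, y = 742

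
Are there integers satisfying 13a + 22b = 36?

Step 1: Compute gcd(13, 22).
gcd(13, 22) = 1

Step 2: Check divisibility.
Does 1 divide 36? 36 = 1 x 36, so yes.

By the theorem on linear Diophantine equations, 13a + 22b = 36 has integer solutions if and only if gcd(13, 22) divides 36. Since 1 | 36, solutions exist.

Yes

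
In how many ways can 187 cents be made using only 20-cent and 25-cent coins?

We need non-negative integers (x, y) with 20x + 25y = 187.
For each x from 0 to 9, check if (187 - 20x) is a non-negative multiple of 25.
Solutions (x, y): none
Count: 0

0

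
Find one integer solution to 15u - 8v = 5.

Step 1: Check solvability.
gcd(15, 8) = 1
Since 1 divides 5, solutions exist.

Step 2: Apply extended Euclidean algorithm to find gcd.
We find integers such that 15*x0 + 8*y0 = 1

Step 3: Scale the particular solution.
Multiply by 5/1 = 5:
u = -5, v = -10

Step 4: Verify.
15*(-5) - 8*(-10) = 5 = 5 ✓

u = -5, v = -10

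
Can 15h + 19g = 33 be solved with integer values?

Step 1: Compute gcd(15, 19).
gcd(15, 19) = 1

Step 2: Check divisibility.
Does 1 divide 33? 33 = 1 x 33, so yes.

By the theorem on linear Diophantine equations, 15h + 19g = 33 has integer solutions if and only if gcd(15, 19) divides 33. Since 1 | 33, solutions exist.

Yes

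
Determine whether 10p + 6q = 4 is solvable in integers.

Step 1: Compute gcd(10, 6).
gcd(10, 6) = 2

Step 2: Check divisibility.
Does 2 divide 4? 4 = 2 x 2, so yes.

By the theorem on linear Diophantine equations, 10p + 6q = 4 has integer solutions if and only if gcd(10, 6) divides 4. Since 2 | 4, solutions exist.

Yes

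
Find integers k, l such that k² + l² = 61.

We need to find integers k, l > 0 such that k² + l² = 61.
Trying k = 5: l² = 61 - 5² = 61 - 25 = 36
l = 6
Check: 5² + 6² = 25 + 36 = 61 ✓

61 = 5² + 6²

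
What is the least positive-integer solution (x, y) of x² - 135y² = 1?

We seek the smallest positive integers (x, y) with x² - 135y² = 1, i.e., x² = 135y² + 1.
Try successive y values:
y = 1: x² = 135·1² + 1 = 136, not a perfect square
y = 2: x² = 135·2² + 1 = 541, not a perfect square
y = 3: x² = 135·3² + 1 = 1216, not a perfect square
... continuing the search (or via continued fractions) ...
y = 21: x² = 135·21² + 1 = 59536, x = 244 ✓

Verify: 244² - 135·21² = 59536 - 59535 = 1 ✓

x = 244, y = 21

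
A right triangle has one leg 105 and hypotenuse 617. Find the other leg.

b² = c² - a² = 380689 - 11025 = 369664
b = 608

608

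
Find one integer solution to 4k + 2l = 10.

Step 1: Check solvability.
gcd(4, 2) = 2
Since 2 divides 10, solutions exist.

Step 2: Apply extended Euclidean algorithm to find gcd.
We find integers such that 4*x0 + 2*y0 = 2

Step 3: Scale the particular solution.
Multiply by 10/2 = 5:
k = 0, l = 5

Step 4: Verify.
4*(0) + 2*(5) = 10 = 10 ✓

k = 0, l = 5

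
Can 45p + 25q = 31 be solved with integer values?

Step 1: Compute gcd(45, 25).
gcd(45, 25) = 5

Step 2: Check divisibility.
Does 5 divide 31? 31 = 5 x 6 + 1, so no.

By the theorem on linear Diophantine equations, 45p + 25q = 31 has integer solutions if and only if gcd(45, 25) divides 31. Since 5 does not divide 31, no solutions exist.

No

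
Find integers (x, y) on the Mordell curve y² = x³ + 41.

Try small integer x values and check whether x³ + 41 is a perfect square.
x = 2: x³ + 41 = 2³ + 41 = 8 + 41 = 49
Is 49 a perfect square? 7² = 49 ✓
So (x, y) = (2, -7) is a solution.

x = 2, y = -7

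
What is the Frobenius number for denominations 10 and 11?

For two coprime denominations a and b, the Frobenius number (largest value not representable as a non-negative combination) is ab - a - b.
Here gcd(10, 11) = 1, so they are coprime.
F(10, 11) = 10·11 - 10 - 11 = 110 - 21 = 89

89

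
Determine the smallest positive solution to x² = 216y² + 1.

We seek the smallest positive integers (x, y) with x² - 216y² = 1, i.e., x² = 216y² + 1.
Try successive y values:
y = 1: x² = 216·1² + 1 = 217, not a perfect square
y = 2: x² = 216·2² + 1 = 865, not a perfect square
y = 3: x² = 216·3² + 1 = 1945, not a perfect square
... continuing the search (or via continued fractions) ...
y = 33: x² = 216·33² + 1 = 235225, x = 485 ✓

Verify: 485² - 216·33² = 235225 - 235224 = 1 ✓

x = 485, y = 33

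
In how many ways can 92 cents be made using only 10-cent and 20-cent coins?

We need non-negative integers (x, y) with 10x + 20y = 92.
For each x from 0 to 9, check if (92 - 10x) is a non-negative multiple of 20.
Solutions (x, y): none
Count: 0

0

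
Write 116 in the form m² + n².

We need to find integers m, n > 0 such that m² + n² = 116.
Trying m = 4: n² = 116 - 4² = 116 - 16 = 100
n = 10
Check: 4² + 10² = 16 + 100 = 116 ✓

116 = 4² + 10²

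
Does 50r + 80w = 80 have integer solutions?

Step 1: Compute gcd(50, 80).
gcd(50, 80) = 10

Step 2: Check divisibility.
Does 10 divide 80? 80 = 10 x 8, so yes.

By the theorem on linear Diophantine equations, 50r + 80w = 80 has integer solutions if and only if gcd(50, 80) divides 80. Since 10 | 80, solutions exist.

Yes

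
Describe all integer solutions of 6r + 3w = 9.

Step 1: Compute gcd(6, 3) = 3.
Since 3 divides 9, solutions exist.

Step 2: Find a particular solution using extended Euclidean algorithm.
We get r₀ = 0, w₀ = 3.
Check: 6*0 + 3*3 = 9 = 9 ✓

Step 3: Write the general solution.
r = 0 + (3/3)t = 0 + 1t
w = 3 - (6/3)t = 3 - 2t
for any integer t.

r = 0 + 1t, w = 3 - 2t for integer t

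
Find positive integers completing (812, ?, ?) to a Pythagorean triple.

We need the other leg and hypotenuse such that 812² + x² = c².
Take x = 645, c = 1037: 812² + 645² = 659344 + 416025 = 1075369 = 1037² ✓
Triple: (645, 812, 1037)

(645, 812, 1037)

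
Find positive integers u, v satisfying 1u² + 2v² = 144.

Try small values of u and check whether (144 - 1u²)/2 is a perfect square.
u = 4: 1·4² = 16, so 2v² = 144 - 16 = 128, giving v² = 64, v = 8.
Check: 1·4² + 2·8² = 16 + 128 = 144 ✓

u = 4, v = 8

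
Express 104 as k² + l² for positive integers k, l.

We need to find integers k, l > 0 such that k² + l² = 104.
Trying k = 2: l² = 104 - 2² = 104 - 4 = 100
l = 10
Check: 2² + 10² = 4 + 100 = 104 ✓

104 = 2² + 10²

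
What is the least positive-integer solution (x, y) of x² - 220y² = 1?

We seek the smallest positive integers (x, y) with x² - 220y² = 1, i.e., x² = 220y² + 1.
Try successive y values:
y = 1: x² = 220·1² + 1 = 221, not a perfect square
y = 2: x² = 220·2² + 1 = 881, not a perfect square
y = 3: x² = 220·3² + 1 = 1981, not a perfect square
... continuing the search (or via continued fractions) ...
y = 6: x² = 220·6² + 1 = 7921, x = 89 ✓

Verify: 89² - 220·6² = 7921 - 7920 = 1 ✓

x = 89, y = 6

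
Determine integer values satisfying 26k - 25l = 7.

Step 1: Check solvability.
gcd(26, 25) = 1
Since 1 divides 7, solutions exist.

Step 2: Apply extended Euclidean algorithm to find gcd.
We find integers such that 26*x0 + 25*y0 = 1

Step 3: Scale the particular solution.
Multiply by 7/1 = 7:
k = 7, l = 7

Step 4: Verify.
26*(7) - 25*(7) = 7 = 7 ✓

k = 7, l = 7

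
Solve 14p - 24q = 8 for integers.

Step 1: Check solvability.
gcd(14, 24) = 2
Since 2 divides 8, solutions exist.

Step 2: Apply extended Euclidean algorithm to find gcd.
We find integers such that 14*x0 + 24*y0 = 2

Step 3: Scale the particular solution.
Multiply by 8/2 = 4:
p = -20, q = -12

Step 4: Verify.
14*(-20) - 24*(-12) = 8 = 8 ✓

p = -20, q = -12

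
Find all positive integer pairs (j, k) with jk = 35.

The positive divisors of 35 are: 1, 5, 7, 35.
Each divisor d gives the pair (d, 35/d):
(1, 35), (5, 7), (7, 5), (35, 1)

(1, 35), (5, 7), (7, 5), (35, 1)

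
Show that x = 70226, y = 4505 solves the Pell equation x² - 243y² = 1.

Compute x² = 70226² = 4931691076
Compute 243y² = 243·4505² = 243·20295025 = 4931691075
x² - 243y² = 4931691076 - 4931691075 = 1
Since this equals 1, (70226, 4505) is a solution.

Yes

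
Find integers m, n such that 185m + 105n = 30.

Step 1: Check solvability.
gcd(185, 105) = 5
Since 5 divides 30, solutions exist.

Step 2: Apply extended Euclidean algorithm to find gcd.
We find integers such that 185*x0 + 105*y0 = 5

Step 3: Scale the particular solution.
Multiply by 30/5 = 6:
m = 24, n = -42

Step 4: Verify.
185*(24) + 105*(-42) = 30 = 30 ✓

m = 24, n = -42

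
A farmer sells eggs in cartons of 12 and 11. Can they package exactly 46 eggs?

We need non-negative a, b with 12a + 11b = 46.
gcd(12, 11) = 1 divides 46.
Try a = 2: 11b = 46 - 24 = 22, so b = 2.
One way: 2 cartons of 12 and 2 cartons of 11.

Yes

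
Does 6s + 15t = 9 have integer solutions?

Step 1: Compute gcd(6, 15).
gcd(6, 15) = 3

Step 2: Check divisibility.
Does 3 divide 9? 9 = 3 x 3, so yes.

By the theorem on linear Diophantine equations, 6s + 15t = 9 has integer solutions if and only if gcd(6, 15) divides 9. Since 3 | 9, solutions exist.

Yes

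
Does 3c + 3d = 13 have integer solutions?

Step 1: Compute gcd(3, 3).
gcd(3, 3) = 3

Step 2: Check divisibility.
Does 3 divide 13? 13 = 3 x 4 + 1, so no.

By the theorem on linear Diophantine equations, 3c + 3d = 13 has integer solutions if and only if gcd(3, 3) divides 13. Since 3 does not divide 13, no solutions exist.

No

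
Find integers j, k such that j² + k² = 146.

We need to find integers j, k > 0 such that j² + k² = 146.
Trying j = 5: k² = 146 - 5² = 146 - 25 = 121
k = 11
Check: 5² + 11² = 25 + 121 = 146 ✓

146 = 5² + 11²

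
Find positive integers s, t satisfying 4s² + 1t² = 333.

Try small values of s and check whether (333 - 4s²)/1 is a perfect square.
s = 9: 4·9² = 324, so 1t² = 333 - 324 = 9, giving t² = 9, t = 3.
Check: 4·9² + 1·3² = 324 + 9 = 333 ✓

s = 9, t = 3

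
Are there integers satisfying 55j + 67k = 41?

Step 1: Compute gcd(55, 67).
gcd(55, 67) = 1

Step 2: Check divisibility.
Does 1 divide 41? 41 = 1 x 41, so yes.

By the theorem on linear Diophantine equations, 55j + 67k = 41 has integer solutions if and only if gcd(55, 67) divides 41. Since 1 | 41, solutions exist.

Yes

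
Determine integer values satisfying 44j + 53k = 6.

Step 1: Check solvability.
gcd(44, 53) = 1
Since 1 divides 6, solutions exist.

Step 2: Apply extended Euclidean algorithm to find gcd.
We find integers such that 44*x0 + 53*y0 = 1

Step 3: Scale the particular solution.
Multiply by 6/1 = 6:
j = -36, k = 30

Step 4: Verify.
44*(-36) + 53*(30) = 6 = 6 ✓

j = -36, k = 30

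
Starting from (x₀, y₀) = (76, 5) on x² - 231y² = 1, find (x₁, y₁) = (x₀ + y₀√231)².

Solutions to x² - Dy² = 1 are generated by powers of (x₀ + y₀√D).
The next solution satisfies x₁ + y₁√231 = (x₀ + y₀√231)², giving:
x₁ = x₀² + 231y₀² = 76² + 231·5² = 5776 + 5775 = 11551
y₁ = 2x₀y₀ = 2·76·5 = 760

Verify: 11551² - 231·760² = 133425601 - 133425600 = 1 ✓

x = 11551, y = 760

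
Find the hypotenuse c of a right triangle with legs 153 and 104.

c² = a² + b² = 153² + 104² = 23409 + 10816 = 34225
c = 185

185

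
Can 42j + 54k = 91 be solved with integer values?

Step 1: Compute gcd(42, 54).
gcd(42, 54) = 6

Step 2: Check divisibility.
Does 6 divide 91? 91 = 6 x 15 + 1, so no.

By the theorem on linear Diophantine equations, 42j + 54k = 91 has integer solutions if and only if gcd(42, 54) divides 91. Since 6 does not divide 91, no solutions exist.

No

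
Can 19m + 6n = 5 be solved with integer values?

Step 1: Compute gcd(19, 6).
gcd(19, 6) = 1

Step 2: Check divisibility.
Does 1 divide 5? 5 = 1 x 5, so yes.

By the theorem on linear Diophantine equations, 19m + 6n = 5 has integer solutions if and only if gcd(19, 6) divides 5. Since 1 | 5, solutions exist.

Yes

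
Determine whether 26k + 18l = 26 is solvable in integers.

Step 1: Compute gcd(26, 18).
gcd(26, 18) = 2

Step 2: Check divisibility.
Does 2 divide 26? 26 = 2 x 13, so yes.

By the theorem on linear Diophantine equations, 26k + 18l = 26 has integer solutions if and only if gcd(26, 18) divides 26. Since 2 | 26, solutions exist.

Yes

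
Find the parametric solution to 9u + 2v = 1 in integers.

Step 1: Compute gcd(9, 2) = 1.
Since 1 divides 1, solutions exist.

Step 2: Find a particular solution using extended Euclidean algorithm.
We get u₀ = 1, v₀ = -4.
Check: 9*1 + 2*-4 = 1 = 1 ✓

Step 3: Write the general solution.
u = 1 + (2/1)t = 1 + 2t
v = -4 - (9/1)t = -4 - 9t
for any integer t.

u = 1 + 2t, v = -4 - 9t for integer t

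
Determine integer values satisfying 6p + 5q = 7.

Step 1: Check solvability.
gcd(6, 5) = 1
Since 1 divides 7, solutions exist.

Step 2: Apply extended Euclidean algorithm to find gcd.
We find integers such that 6*x0 + 5*y0 = 1

Step 3: Scale the particular solution.
Multiply by 7/1 = 7:
p = 7, q = -7

Step 4: Verify.
6*(7) + 5*(-7) = 7 = 7 ✓

p = 7, q = -7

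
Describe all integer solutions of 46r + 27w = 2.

Step 1: Compute gcd(46, 27) = 1.
Since 1 divides 2, solutions exist.

Step 2: Find a particular solution using extended Euclidean algorithm.
We get r₀ = 20, w₀ = -34.
Check: 46*20 + 27*-34 = 2 = 2 ✓

Step 3: Write the general solution.
r = 20 + (27/1)t = 20 + 27t
w = -34 - (46/1)t = -34 - 46t
for any integer t.

r = 20 + 27t, w = -34 - 46t for integer t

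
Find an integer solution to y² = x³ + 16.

Try small integer x values and check whether x³ + 16 is a perfect square.
x = 0: x³ + 16 = 0³ + 16 = 0 + 16 = 16
Is 16 a perfect square? 4² = 16 ✓
So (x, y) = (0, 4) is a solution.

x = 0, y = 4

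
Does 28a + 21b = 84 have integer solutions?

Step 1: Compute gcd(28, 21).
gcd(28, 21) = 7

Step 2: Check divisibility.
Does 7 divide 84? 84 = 7 x 12, so yes.

By the theorem on linear Diophantine equations, 28a + 21b = 84 has integer solutions if and only if gcd(28, 21) divides 84. Since 7 | 84, solutions exist.

Yes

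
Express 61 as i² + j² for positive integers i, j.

We need to find integers i, j > 0 such that i² + j² = 61.
Trying i = 5: j² = 61 - 5² = 61 - 25 = 36
j = 6
Check: 5² + 6² = 25 + 36 = 61 ✓

61 = 5² + 6²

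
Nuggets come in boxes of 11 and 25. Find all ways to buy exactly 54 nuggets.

We need non-negative integers (x, y) with 11x + 25y = 54.
For each x in 0..4, check if 54 - 11x is a non-negative multiple of 25.
No x yields an integer y ≥ 0.

No solution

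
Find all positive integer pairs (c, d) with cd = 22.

The positive divisors of 22 are: 1, 2, 11, 22.
Each divisor d gives the pair (d, 22/d):
(1, 22), (2, 11), (11, 2), (22, 1)

(1, 22), (2, 11), (11, 2), (22, 1)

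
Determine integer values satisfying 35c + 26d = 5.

Step 1: Check solvability.
gcd(35, 26) = 1
Since 1 divides 5, solutions exist.

Step 2: Apply extended Euclidean algorithm to find gcd.
We find integers such that 35*x0 + 26*y0 = 1

Step 3: Scale the particular solution.
Multiply by 5/1 = 5:
c = 15, d = -20

Step 4: Verify.
35*(15) + 26*(-20) = 5 = 5 ✓

c = 15, d = -20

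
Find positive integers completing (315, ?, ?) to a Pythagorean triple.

We need the other leg and hypotenuse such that 315² + x² = c².
Take x = 196, c = 371: 315² + 196² = 99225 + 38416 = 137641 = 371² ✓
Triple: (315, 196, 371)

(315, 196, 371)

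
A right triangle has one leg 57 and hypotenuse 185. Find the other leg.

b² = c² - a² = 34225 - 3249 = 30976
b = 176

176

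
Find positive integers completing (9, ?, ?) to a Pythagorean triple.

We need the other leg and hypotenuse such that 9² + x² = c².
Take x = 40, c = 41: 9² + 40² = 81 + 1600 = 1681 = 41² ✓
Triple: (9, 40, 41)

(9, 40, 41)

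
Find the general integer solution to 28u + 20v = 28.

Step 1: Compute gcd(28, 20) = 4.
Since 4 divides 28, solutions exist.

Step 2: Find a particular solution using extended Euclidean algorithm.
We get u₀ = -14, v₀ = 21.
Check: 28*-14 + 20*21 = 28 = 28 ✓

Step 3: Write the general solution.
u = -14 + (20/4)t = -14 + 5t
v = 21 - (28/4)t = 21 - 7t
for any integer t.

u = -14 + 5t, v = 21 - 7t for integer t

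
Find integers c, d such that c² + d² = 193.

We need to find integers c, d > 0 such that c² + d² = 193.
Trying c = 7: d² = 193 - 7² = 193 - 49 = 144
d = 12
Check: 7² + 12² = 49 + 144 = 193 ✓

193 = 7² + 12²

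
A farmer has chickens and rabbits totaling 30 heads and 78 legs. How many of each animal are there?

Let c = chickens, r = rabbits.
Heads: c + r = 30
Legs: 2c + 4r = 78
From the first equation, c = 30 - r. Substitute:
2(30 - r) + 4r = 78
60 + 2r = 78
r = (78 - 60)/2 = 9
c = 30 - 9 = 21

Chickens: 21, Rabbits: 9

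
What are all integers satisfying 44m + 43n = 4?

Step 1: Compute gcd(44, 43) = 1.
Since 1 divides 4, solutions exist.

Step 2: Find a particular solution using extended Euclidean algorithm.
We get m₀ = 4, n₀ = -4.
Check: 44*4 + 43*-4 = 4 = 4 ✓

Step 3: Write the general solution.
m = 4 + (43/1)t = 4 + 43t
n = -4 - (44/1)t = -4 - 44t
for any integer t.

m = 4 + 43t, n = -4 - 44t for integer t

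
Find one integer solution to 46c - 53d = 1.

Step 1: Check solvability.
gcd(46, 53) = 1
Since 1 divides 1, solutions exist.

Step 2: Apply extended Euclidean algorithm to find gcd.
We find integers such that 46*x0 + 53*y0 = 1

Step 3: Scale the particular solution.
Multiply by 1/1 = 1:
c = 15, d = 13

Step 4: Verify.
46*(15) - 53*(13) = 1 = 1 ✓

c = 15, d = 13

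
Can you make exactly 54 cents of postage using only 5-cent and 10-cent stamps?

We need non-negative x, y with 5x + 10y = 54.
gcd(5, 10) = 5, and 5 does not divide 54.
No integer solutions exist, so certainly no non-negative ones.

No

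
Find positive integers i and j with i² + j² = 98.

We need to find integers i, j > 0 such that i² + j² = 98.
Trying i = 7: j² = 98 - 7² = 98 - 49 = 49
j = 7
Check: 7² + 7² = 49 + 49 = 98 ✓

98 = 7² + 7²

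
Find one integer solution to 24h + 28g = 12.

Step 1: Check solvability.
gcd(24, 28) = 4
Since 4 divides 12, solutions exist.

Step 2: Apply extended Euclidean algorithm to find gcd.
We find integers such that 24*x0 + 28*y0 = 4

Step 3: Scale the particular solution.
Multiply by 12/4 = 3:
h = -3, g = 3

Step 4: Verify.
24*(-3) + 28*(3) = 12 = 12 ✓

h = -3, g = 3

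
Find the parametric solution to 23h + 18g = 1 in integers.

Step 1: Compute gcd(23, 18) = 1.
Since 1 divides 1, solutions exist.

Step 2: Find a particular solution using extended Euclidean algorithm.
We get h₀ = -7, g₀ = 9.
Check: 23*-7 + 18*9 = 1 = 1 ✓

Step 3: Write the general solution.
h = -7 + (18/1)t = -7 + 18t
g = 9 - (23/1)t = 9 - 23t
for any integer t.

h = -7 + 18t, g = 9 - 23t for integer t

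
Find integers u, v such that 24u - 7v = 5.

Step 1: Check solvability.
gcd(24, 7) = 1
Since 1 divides 5, solutions exist.

Step 2: Apply extended Euclidean algorithm to find gcd.
We find integers such that 24*x0 + 7*y0 = 1

Step 3: Scale the particular solution.
Multiply by 5/1 = 5:
u = -10, v = -35

Step 4: Verify.
24*(-10) - 7*(-35) = 5 = 5 ✓

u = -10, v = -35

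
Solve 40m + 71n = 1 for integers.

Step 1: Check solvability.
gcd(40, 71) = 1
Since 1 divides 1, solutions exist.

Step 2: Apply extended Euclidean algorithm to find gcd.
We find integers such that 40*x0 + 71*y0 = 1

Step 3: Scale the particular solution.
Multiply by 1/1 = 1:
m = 16, n = -9

Step 4: Verify.
40*(16) + 71*(-9) = 1 = 1 ✓

m = 16, n = -9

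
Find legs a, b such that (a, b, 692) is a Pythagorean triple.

We need a² + b² = 692² = 478864.
Trying: 660² + 208² = 435600 + 43264 = 478864 ✓

(660, 208, 692)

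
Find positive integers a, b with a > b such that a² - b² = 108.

Factor: a² - b² = (a+b)(a-b) = 108.
We need two factors of 108 with the same parity.
Use a+b = 54 and a-b = 2 (product 54·2 = 108).
Adding: 2a = 56, so a = 28.
Subtracting: 2b = 52, so b = 26.
Check: 28² - 26² = 784 - 676 = 108 ✓

a = 28, b = 26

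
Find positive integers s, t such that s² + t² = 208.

Search for s with 208 - s² a perfect square.
s = 8: 208 - 8² = 208 - 64 = 144 = 12² ✓
So s = 8, t = 12.

s = 8, t = 12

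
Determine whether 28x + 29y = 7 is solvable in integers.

Step 1: Compute gcd(28, 29).
gcd(28, 29) = 1

Step 2: Check divisibility.
Does 1 divide 7? 7 = 1 x 7, so yes.

By the theorem on linear Diophantine equations, 28x + 29y = 7 has integer solutions if and only if gcd(28, 29) divides 7. Since 1 | 7, solutions exist.

Yes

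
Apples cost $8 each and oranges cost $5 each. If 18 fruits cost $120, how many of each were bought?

Let a = apples, o = oranges.
a + o = 18
8a + 5o = 120
Substitute o = 18 - a:
8a + 5(18 - a) = 120
(8 - 5)a = 120 - 90
3a = 30
a = 10, o = 18 - 10 = 8

Apples: 10, Oranges: 8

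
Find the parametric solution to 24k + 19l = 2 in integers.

Step 1: Compute gcd(24, 19) = 1.
Since 1 divides 2, solutions exist.

Step 2: Find a particular solution using extended Euclidean algorithm.
We get k₀ = 8, l₀ = -10.
Check: 24*8 + 19*-10 = 2 = 2 ✓

Step 3: Write the general solution.
k = 8 + (19/1)t = 8 + 19t
l = -10 - (24/1)t = -10 - 24t
for any integer t.

k = 8 + 19t, l = -10 - 24t for integer t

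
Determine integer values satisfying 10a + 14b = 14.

Step 1: Check solvability.
gcd(10, 14) = 2
Since 2 divides 14, solutions exist.

Step 2: Apply extended Euclidean algorithm to find gcd.
We find integers such that 10*x0 + 14*y0 = 2

Step 3: Scale the particular solution.
Multiply by 14/2 = 7:
a = 21, b = -14

Step 4: Verify.
10*(21) + 14*(-14) = 14 = 14 ✓

a = 21, b = -14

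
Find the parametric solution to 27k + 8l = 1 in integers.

Step 1: Compute gcd(27, 8) = 1.
Since 1 divides 1, solutions exist.

Step 2: Find a particular solution using extended Euclidean algorithm.
We get k₀ = 3, l₀ = -10.
Check: 27*3 + 8*-10 = 1 = 1 ✓

Step 3: Write the general solution.
k = 3 + (8/1)t = 3 + 8t
l = -10 - (27/1)t = -10 - 27t
for any integer t.

k = 3 + 8t, l = -10 - 27t for integer t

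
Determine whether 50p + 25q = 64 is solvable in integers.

Step 1: Compute gcd(50, 25).
gcd(50, 25) = 25

Step 2: Check divisibility.
Does 25 divide 64? 64 = 25 x 2 + 14, so no.

By the theorem on linear Diophantine equations, 50p + 25q = 64 has integer solutions if and only if gcd(50, 25) divides 64. Since 25 does not divide 64, no solutions exist.

No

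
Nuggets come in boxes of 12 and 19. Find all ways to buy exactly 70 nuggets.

We need non-negative integers (x, y) with 12x + 19y = 70.
For each x in 0..5, check if 70 - 12x is a non-negative multiple of 19.
No x yields an integer y ≥ 0.

No solution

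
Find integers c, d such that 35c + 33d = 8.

Step 1: Check solvability.
gcd(35, 33) = 1
Since 1 divides 8, solutions exist.

Step 2: Apply extended Euclidean algorithm to find gcd.
We find integers such that 35*x0 + 33*y0 = 1

Step 3: Scale the particular solution.
Multiply by 8/1 = 8:
c = -128, d = 136

Step 4: Verify.
35*(-128) + 33*(136) = 8 = 8 ✓

c = -128, d = 136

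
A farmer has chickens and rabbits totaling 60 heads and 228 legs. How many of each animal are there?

Let c = chickens, r = rabbits.
Heads: c + r = 60
Legs: 2c + 4r = 228
From the first equation, c = 60 - r. Substitute:
2(60 - r) + 4r = 228
120 + 2r = 228
r = (228 - 120)/2 = 54
c = 60 - 54 = 6

Chickens: 6, Rabbits: 54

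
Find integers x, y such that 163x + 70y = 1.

Step 1: Check solvability.
gcd(163, 70) = 1
Since 1 divides 1, solutions exist.

Step 2: Apply extended Euclidean algorithm to find gcd.
We find integers such that 163*x0 + 70*y0 = 1

Step 3: Scale the particular solution.
Multiply by 1/1 = 1:
x = -3, y = 7

Step 4: Verify.
163*(-3) + 70*(7) = 1 = 1 ✓

x = -3, y = 7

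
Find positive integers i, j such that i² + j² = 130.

Search for i with 130 - i² a perfect square.
i = 3: 130 - 3² = 130 - 9 = 121 = 11² ✓
So i = 3, j = 11.

i = 3, j = 11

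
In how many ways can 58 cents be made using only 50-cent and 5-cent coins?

We need non-negative integers (x, y) with 50x + 5y = 58.
For each x from 0 to 1, check if (58 - 50x) is a non-negative multiple of 5.
Solutions (x, y): none
Count: 0

0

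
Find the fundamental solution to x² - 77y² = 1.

We seek the smallest positive integers (x, y) with x² - 77y² = 1, i.e., x² = 77y² + 1.
Try successive y values:
y = 1: x² = 77·1² + 1 = 78, not a perfect square
y = 2: x² = 77·2² + 1 = 309, not a perfect square
y = 3: x² = 77·3² + 1 = 694, not a perfect square
... continuing the search (or via continued fractions) ...
y = 40: x² = 77·40² + 1 = 123201, x = 351 ✓

Verify: 351² - 77·40² = 123201 - 123200 = 1 ✓

x = 351, y = 40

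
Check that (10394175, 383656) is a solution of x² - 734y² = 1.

Compute x² = 10394175² = 108038873930625
Compute 734y² = 734·383656² = 734·147191926336 = 108038873930624
x² - 734y² = 108038873930625 - 108038873930624 = 1
Since this equals 1, (10394175, 383656) is a solution.

Yes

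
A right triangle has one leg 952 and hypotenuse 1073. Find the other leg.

a² = c² - b² = 1151329 - 906304 = 245025
a = 495

495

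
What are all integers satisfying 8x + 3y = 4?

Step 1: Compute gcd(8, 3) = 1.
Since 1 divides 4, solutions exist.

Step 2: Find a particular solution using extended Euclidean algorithm.
We get x₀ = -4, y₀ = 12.
Check: 8*-4 + 3*12 = 4 = 4 ✓

Step 3: Write the general solution.
x = -4 + (3/1)t = -4 + 3t
y = 12 - (8/1)t = 12 - 8t
for any integer t.

x = -4 + 3t, y = 12 - 8t for integer t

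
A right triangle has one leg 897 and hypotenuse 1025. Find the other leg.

b² = c² - a² = 1050625 - 804609 = 246016
b = 496

496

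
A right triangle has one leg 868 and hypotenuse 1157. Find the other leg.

a² = c² - b² = 1338649 - 753424 = 585225
a = 765

765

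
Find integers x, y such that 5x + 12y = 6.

Step 1: Check solvability.
gcd(5, 12) = 1
Since 1 divides 6, solutions exist.

Step 2: Apply extended Euclidean algorithm to find gcd.
We find integers such that 5*x0 + 12*y0 = 1

Step 3: Scale the particular solution.
Multiply by 6/1 = 6:
x = 30, y = -12

Step 4: Verify.
5*(30) + 12*(-12) = 6 = 6 ✓

x = 30, y = -12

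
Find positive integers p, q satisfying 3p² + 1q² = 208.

Try small values of p and check whether (208 - 3p²)/1 is a perfect square.
p = 8: 3·8² = 192, so 1q² = 208 - 192 = 16, giving q² = 16, q = 4.
Check: 3·8² + 1·4² = 192 + 16 = 208 ✓

p = 8, q = 4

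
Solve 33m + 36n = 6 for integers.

Step 1: Check solvability.
gcd(33, 36) = 3
Since 3 divides 6, solutions exist.

Step 2: Apply extended Euclidean algorithm to find gcd.
We find integers such that 33*x0 + 36*y0 = 3

Step 3: Scale the particular solution.
Multiply by 6/3 = 2:
m = -2, n = 2

Step 4: Verify.
33*(-2) + 36*(2) = 6 = 6 ✓

m = -2, n = 2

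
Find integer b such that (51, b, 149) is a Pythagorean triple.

b² = c² - a² = 149² - 51² = 22201 - 2601 = 19600
b = sqrt(19600) = 140

140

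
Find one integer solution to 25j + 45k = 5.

Step 1: Check solvability.
gcd(25, 45) = 5
Since 5 divides 5, solutions exist.

Step 2: Apply extended Euclidean algorithm to find gcd.
We find integers such that 25*x0 + 45*y0 = 5

Step 3: Scale the particular solution.
Multiply by 5/5 = 1:
j = 2, k = -1

Step 4: Verify.
25*(2) + 45*(-1) = 5 = 5 ✓

j = 2, k = -1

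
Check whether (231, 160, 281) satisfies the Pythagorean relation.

Compute a² + b²:
231² + 160² = 53361 + 25600 = 78961
Compute c²:
281² = 78961
Since 78961 = 78961, it is a Pythagorean triple.

Yes, it is a Pythagorean triple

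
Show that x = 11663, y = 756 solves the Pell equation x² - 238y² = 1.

Compute x² = 11663² = 136025569
Compute 238y² = 238·756² = 238·571536 = 136025568
x² - 238y² = 136025569 - 136025568 = 1
Since this equals 1, (11663, 756) is a solution.

Yes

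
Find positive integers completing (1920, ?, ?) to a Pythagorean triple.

We need the other leg and hypotenuse such that 1920² + x² = c².
Take x = 124, c = 1924: 1920² + 124² = 3686400 + 15376 = 3701776 = 1924² ✓
Triple: (124, 1920, 1924)

(124, 1920, 1924)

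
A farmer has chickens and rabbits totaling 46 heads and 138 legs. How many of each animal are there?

Let c = chickens, r = rabbits.
Heads: c + r = 46
Legs: 2c + 4r = 138
From the first equation, c = 46 - r. Substitute:
2(46 - r) + 4r = 138
92 + 2r = 138
r = (138 - 92)/2 = 23
c = 46 - 23 = 23

Chickens: 23, Rabbits: 23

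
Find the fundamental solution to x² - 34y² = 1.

We seek the smallest positive integers (x, y) with x² - 34y² = 1, i.e., x² = 34y² + 1.
Try successive y values:
y = 1: x² = 34·1² + 1 = 35, not a perfect square
y = 2: x² = 34·2² + 1 = 137, not a perfect square
y = 3: x² = 34·3² + 1 = 307, not a perfect square
... continuing the search (or via continued fractions) ...
y = 6: x² = 34·6² + 1 = 1225, x = 35 ✓

Verify: 35² - 34·6² = 1225 - 1224 = 1 ✓

x = 35, y = 6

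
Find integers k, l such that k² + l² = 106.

We need to find integers k, l > 0 such that k² + l² = 106.
Trying k = 5: l² = 106 - 5² = 106 - 25 = 81
l = 9
Check: 5² + 9² = 25 + 81 = 106 ✓

106 = 5² + 9²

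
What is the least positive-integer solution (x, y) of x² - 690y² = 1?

We seek the smallest positive integers (x, y) with x² - 690y² = 1, i.e., x² = 690y² + 1.
Try successive y values:
y = 1: x² = 690·1² + 1 = 691, not a perfect square
y = 2: x² = 690·2² + 1 = 2761, not a perfect square
y = 3: x² = 690·3² + 1 = 6211, not a perfect square
... continuing the search (or via continued fractions) ...
y = 56: x² = 690·56² + 1 = 2163841, x = 1471 ✓

Verify: 1471² - 690·56² = 2163841 - 2163840 = 1 ✓

x = 1471, y = 56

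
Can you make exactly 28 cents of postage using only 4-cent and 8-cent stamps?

We need non-negative x, y with 4x + 8y = 28.
gcd(4, 8) = 4 divides 28, so integer solutions exist.
Search for a non-negative one: x = 1 gives 8y = 28 - 4 = 24, so y = 3.
Check: 4·1 + 8·3 = 28 ✓

Yes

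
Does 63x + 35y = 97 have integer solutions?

Step 1: Compute gcd(63, 35).
gcd(63, 35) = 7

Step 2: Check divisibility.
Does 7 divide 97? 97 = 7 x 13 + 6, so no.

By the theorem on linear Diophantine equations, 63x + 35y = 97 has integer solutions if and only if gcd(63, 35) divides 97. Since 7 does not divide 97, no solutions exist.

No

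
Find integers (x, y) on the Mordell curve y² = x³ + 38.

Try small integer x values and check whether x³ + 38 is a perfect square.
x = 11: x³ + 38 = 11³ + 38 = 1331 + 38 = 1369
Is 1369 a perfect square? 37² = 1369 ✓
So (x, y) = (11, 37) is a solution.

x = 11, y = 37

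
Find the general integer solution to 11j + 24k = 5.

Step 1: Compute gcd(11, 24) = 1.
Since 1 divides 5, solutions exist.

Step 2: Find a particular solution using extended Euclidean algorithm.
We get j₀ = 55, k₀ = -25.
Check: 11*55 + 24*-25 = 5 = 5 ✓

Step 3: Write the general solution.
j = 55 + (24/1)t = 55 + 24t
k = -25 - (11/1)t = -25 - 11t
for any integer t.

j = 55 + 24t, k = -25 - 11t for integer t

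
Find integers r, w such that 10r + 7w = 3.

Step 1: Check solvability.
gcd(10, 7) = 1
Since 1 divides 3, solutions exist.

Step 2: Apply extended Euclidean algorithm to find gcd.
We find integers such that 10*x0 + 7*y0 = 1

Step 3: Scale the particular solution.
Multiply by 3/1 = 3:
r = -6, w = 9

Step 4: Verify.
10*(-6) + 7*(9) = 3 = 3 ✓

r = -6, w = 9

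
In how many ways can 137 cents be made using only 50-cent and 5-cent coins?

We need non-negative integers (x, y) with 50x + 5y = 137.
For each x from 0 to 2, check if (137 - 50x) is a non-negative multiple of 5.
Solutions (x, y): none
Count: 0

0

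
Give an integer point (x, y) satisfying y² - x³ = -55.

Try small integer x values and check whether x³ - 55 is a perfect square.
x = 4: x³ - 55 = 4³ - 55 = 64 - 55 = 9
Is 9 a perfect square? 3² = 9 ✓
So (x, y) = (4, 3) is a solution.

x = 4, y = 3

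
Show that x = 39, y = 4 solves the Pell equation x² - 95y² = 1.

Compute x² = 39² = 1521
Compute 95y² = 95·4² = 95·16 = 1520
x² - 95y² = 1521 - 1520 = 1
Since this equals 1, (39, 4) is a solution.

Yes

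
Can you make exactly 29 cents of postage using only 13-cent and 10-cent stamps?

We need non-negative x, y with 13x + 10y = 29.
gcd(13, 10) = 1 divides 29, so integer solutions exist, but checking x = 0..2 shows none with y ≥ 0.
So 29 cannot be made with non-negative stamp counts.

No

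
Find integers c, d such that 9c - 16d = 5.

Step 1: Check solvability.
gcd(9, 16) = 1
Since 1 divides 5, solutions exist.

Step 2: Apply extended Euclidean algorithm to find gcd.
We find integers such that 9*x0 + 16*y0 = 1

Step 3: Scale the particular solution.
Multiply by 5/1 = 5:
c = -35, d = -20

Step 4: Verify.
9*(-35) - 16*(-20) = 5 = 5 ✓

c = -35, d = -20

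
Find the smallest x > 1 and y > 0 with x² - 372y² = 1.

We seek the smallest positive integers (x, y) with x² - 372y² = 1, i.e., x² = 372y² + 1.
Try successive y values:
y = 1: x² = 372·1² + 1 = 373, not a perfect square
y = 2: x² = 372·2² + 1 = 1489, not a perfect square
y = 3: x² = 372·3² + 1 = 3349, not a perfect square
... continuing the search (or via continued fractions) ...
y = 630: x² = 372·630² + 1 = 147646801, x = 12151 ✓

Verify: 12151² - 372·630² = 147646801 - 147646800 = 1 ✓

x = 12151, y = 630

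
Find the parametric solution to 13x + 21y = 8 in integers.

Step 1: Compute gcd(13, 21) = 1.
Since 1 divides 8, solutions exist.

Step 2: Find a particular solution using extended Euclidean algorithm.
We get x₀ = -64, y₀ = 40.
Check: 13*-64 + 21*40 = 8 = 8 ✓

Step 3: Write the general solution.
x = -64 + (21/1)t = -64 + 21t
y = 40 - (13/1)t = 40 - 13t
for any integer t.

x = -64 + 21t, y = 40 - 13t for integer t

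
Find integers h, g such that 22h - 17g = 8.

Step 1: Check solvability.
gcd(22, 17) = 1
Since 1 divides 8, solutions exist.

Step 2: Apply extended Euclidean algorithm to find gcd.
We find integers such that 22*x0 + 17*y0 = 1

Step 3: Scale the particular solution.
Multiply by 8/1 = 8:
h = 56, g = 72

Step 4: Verify.
22*(56) - 17*(72) = 8 = 8 ✓

h = 56, g = 72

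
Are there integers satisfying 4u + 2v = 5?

Step 1: Compute gcd(4, 2).
gcd(4, 2) = 2

Step 2: Check divisibility.
Does 2 divide 5? 5 = 2 x 2 + 1, so no.

By the theorem on linear Diophantine equations, 4u + 2v = 5 has integer solutions if and only if gcd(4, 2) divides 5. Since 2 does not divide 5, no solutions exist.

No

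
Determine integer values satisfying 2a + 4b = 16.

Step 1: Check solvability.
gcd(2, 4) = 2
Since 2 divides 16, solutions exist.

Step 2: Apply extended Euclidean algorithm to find gcd.
We find integers such that 2*x0 + 4*y0 = 2

Step 3: Scale the particular solution.
Multiply by 16/2 = 8:
a = 8, b = 0

Step 4: Verify.
2*(8) + 4*(0) = 16 = 16 ✓

a = 8, b = 0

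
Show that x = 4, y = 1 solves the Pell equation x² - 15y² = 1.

Compute x² = 4² = 16
Compute 15y² = 15·1² = 15·1 = 15
x² - 15y² = 16 - 15 = 1
Since this equals 1, (4, 1) is a solution.

Yes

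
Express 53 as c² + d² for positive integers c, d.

We need to find integers c, d > 0 such that c² + d² = 53.
Trying c = 2: d² = 53 - 2² = 53 - 4 = 49
d = 7
Check: 2² + 7² = 4 + 49 = 53 ✓

53 = 2² + 7²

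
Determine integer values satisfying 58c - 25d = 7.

Step 1: Check solvability.
gcd(58, 25) = 1
Since 1 divides 7, solutions exist.

Step 2: Apply extended Euclidean algorithm to find gcd.
We find integers such that 58*x0 + 25*y0 = 1

Step 3: Scale the particular solution.
Multiply by 7/1 = 7:
c = -21, d = -49

Step 4: Verify.
58*(-21) - 25*(-49) = 7 = 7 ✓

c = -21, d = -49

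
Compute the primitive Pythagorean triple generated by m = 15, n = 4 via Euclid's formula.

a = m² - n² = 15² - 4² = 225 - 16 = 209
b = 2mn = 2·15·4 = 120
c = m² + n² = 225 + 16 = 241
Verify: 209² + 120² = 43681 + 14400 = 58081 = 241² ✓

(209, 120, 241)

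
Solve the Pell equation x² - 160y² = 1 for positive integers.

We seek the smallest positive integers (x, y) with x² - 160y² = 1, i.e., x² = 160y² + 1.
Try successive y values:
y = 1: x² = 160·1² + 1 = 161, not a perfect square
y = 2: x² = 160·2² + 1 = 641, not a perfect square
y = 3: x² = 160·3² + 1 = 1441, not a perfect square
... continuing the search (or via continued fractions) ...
y = 57: x² = 160·57² + 1 = 519841, x = 721 ✓

Verify: 721² - 160·57² = 519841 - 519840 = 1 ✓

x = 721, y = 57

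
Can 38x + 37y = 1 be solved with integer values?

Step 1: Compute gcd(38, 37).
gcd(38, 37) = 1

Step 2: Check divisibility.
Does 1 divide 1? 1 = 1 x 1, so yes.

By the theorem on linear Diophantine equations, 38x + 37y = 1 has integer solutions if and only if gcd(38, 37) divides 1. Since 1 | 1, solutions exist.

Yes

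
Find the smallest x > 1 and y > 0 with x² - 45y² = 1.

We seek the smallest positive integers (x, y) with x² - 45y² = 1, i.e., x² = 45y² + 1.
Try successive y values:
y = 1: x² = 45·1² + 1 = 46, not a perfect square
y = 2: x² = 45·2² + 1 = 181, not a perfect square
y = 3: x² = 45·3² + 1 = 406, not a perfect square
... continuing the search (or via continued fractions) ...
y = 24: x² = 45·24² + 1 = 25921, x = 161 ✓

Verify: 161² - 45·24² = 25921 - 25920 = 1 ✓

x = 161, y = 24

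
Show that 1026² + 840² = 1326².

Compute a² + b²:
1026² + 840² = 1052676 + 705600 = 1758276
Compute c²:
1326² = 1758276
Since 1758276 = 1758276, it is a Pythagorean triple.

Yes, it is a Pythagorean triple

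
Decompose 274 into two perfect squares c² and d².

We need to find integers c, d > 0 such that c² + d² = 274.
Trying c = 7: d² = 274 - 7² = 274 - 49 = 225
d = 15
Check: 7² + 15² = 49 + 225 = 274 ✓

274 = 7² + 15²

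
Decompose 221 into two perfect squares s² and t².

We need to find integers s, t > 0 such that s² + t² = 221.
Trying s = 5: t² = 221 - 5² = 221 - 25 = 196
t = 14
Check: 5² + 14² = 25 + 196 = 221 ✓

221 = 5² + 14²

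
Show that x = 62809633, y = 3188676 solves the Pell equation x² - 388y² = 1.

Compute x² = 62809633² = 3945049997594689
Compute 388y² = 388·3188676² = 388·10167654632976 = 3945049997594688
x² - 388y² = 3945049997594689 - 3945049997594688 = 1
Since this equals 1, (62809633, 3188676) is a solution.

Yes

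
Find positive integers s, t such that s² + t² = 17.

Search for s with 17 - s² a perfect square.
s = 1: 17 - 1² = 17 - 1 = 16 = 4² ✓
So s = 1, t = 4.

s = 1, t = 4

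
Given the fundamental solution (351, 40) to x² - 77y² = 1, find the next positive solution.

Solutions to x² - Dy² = 1 are generated by powers of (x₀ + y₀√D).
The next solution satisfies x₁ + y₁√77 = (x₀ + y₀√77)², giving:
x₁ = x₀² + 77y₀² = 351² + 77·40² = 123201 + 123200 = 246401
y₁ = 2x₀y₀ = 2·351·40 = 28080

Verify: 246401² - 77·28080² = 60713452801 - 60713452800 = 1 ✓

x = 246401, y = 28080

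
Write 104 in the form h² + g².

We need to find integers h, g > 0 such that h² + g² = 104.
Trying h = 2: g² = 104 - 2² = 104 - 4 = 100
g = 10
Check: 2² + 10² = 4 + 100 = 104 ✓

104 = 2² + 10²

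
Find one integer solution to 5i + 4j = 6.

Step 1: Check solvability.
gcd(5, 4) = 1
Since 1 divides 6, solutions exist.

Step 2: Apply extended Euclidean algorithm to find gcd.
We find integers such that 5*x0 + 4*y0 = 1

Step 3: Scale the particular solution.
Multiply by 6/1 = 6:
i = 6, j = -6

Step 4: Verify.
5*(6) + 4*(-6) = 6 = 6 ✓

i = 6, j = -6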